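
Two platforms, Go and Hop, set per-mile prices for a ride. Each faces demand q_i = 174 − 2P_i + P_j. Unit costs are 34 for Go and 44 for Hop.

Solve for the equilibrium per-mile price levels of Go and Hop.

Go's profit: π = (P_{Go} − 34)(174 − 2P_{Go} + P_{Hop}).
∂π/∂P_{Go} = 242 − 4P_{Go} + P_{Hop} = 0 ⇒ P_{Go} = 60.5 + 0.25P_{Hop}.
Similarly P_{Hop} = 65.5 + 0.25P_{Go}.
Solving the two reaction functions simultaneously: (1 − (0.25)(0.25))P_{Go} = 60.5 + 0.25·65.5, so 0.9375P_{Go} = 76.875 and P_{Go} = 82.
Then P_{Hop} = 65.5 + 0.25·82 = 86.

82, 86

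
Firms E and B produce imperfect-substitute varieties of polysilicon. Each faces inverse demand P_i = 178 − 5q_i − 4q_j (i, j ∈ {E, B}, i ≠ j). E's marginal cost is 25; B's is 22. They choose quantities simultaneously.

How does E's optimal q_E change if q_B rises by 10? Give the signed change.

Firm E's profit: π = q_E(178 − 5q_E − 4q_B) − 25q_E.
∂π/∂q_E = 153 − 10q_E − 4q_B = 0 ⇒ q_E = 15.3 − 0.4q_B.
The reaction-function slope is −0.4, so a 10-unit rise in q_B moves q_E by −0.4 × 10 = −4. E's best response falls — the actions are strategic substitutes.

-4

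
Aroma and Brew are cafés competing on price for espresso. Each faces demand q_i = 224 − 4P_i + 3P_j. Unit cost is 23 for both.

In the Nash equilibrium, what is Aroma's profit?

6464.16

Aroma's profit: π = (P_{Aroma} − 23)(224 − 4P_{Aroma} + 3P_{Brew}).
∂π/∂P_{Aroma} = 316 − 8P_{Aroma} + 3P_{Brew} = 0 ⇒ P_{Aroma} = 39.5 + 0.375P_{Brew}.
By symmetry P_{Brew} = P_{Aroma}; substituting into the reaction function, 0.625P_{Aroma} = 39.5 and P_{Aroma} = 63.2.
q_{Aroma} = 224 − 4·63.2 + 3·63.2 = 160.8.
Profit = (63.2 − 23)·160.8 = 6464.16.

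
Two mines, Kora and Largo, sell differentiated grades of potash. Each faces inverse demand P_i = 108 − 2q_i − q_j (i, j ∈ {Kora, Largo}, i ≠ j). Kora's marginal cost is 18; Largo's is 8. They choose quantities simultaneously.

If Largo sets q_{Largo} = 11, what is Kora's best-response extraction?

19.75

Mine Kora's profit: π = q_{Kora}(108 − 2q_{Kora} − q_{Largo}) − 18q_{Kora}.
∂π/∂q_{Kora} = 90 − 4q_{Kora} − q_{Largo} = 0 ⇒ q_{Kora} = 22.5 − 0.25q_{Largo}.
At q_{Largo} = 11: q_{Kora} = 22.5 − 0.25·11 = 19.75.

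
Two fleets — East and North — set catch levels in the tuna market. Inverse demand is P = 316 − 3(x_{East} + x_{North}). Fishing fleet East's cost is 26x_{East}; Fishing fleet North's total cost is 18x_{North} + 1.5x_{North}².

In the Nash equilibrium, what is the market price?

140.4

Fishing fleet East's profit: π = x_{East}(316 − 3(x_{East} + x_{North})) − 26x_{East}.
∂π/∂x_{East} = 290 − 6x_{East} − 3x_{North} = 0, so x_{East} = 145/3 − 0.5x_{North}.
For North: ∂π/∂x_{North} = 298 − 9x_{North} − 3x_{East} = 0 ⇒ x_{North} = 298/9 − (1/3)x_{East}.
Plugging x_{North} into East's best response: x_{East} = 145/3 − 0.5(298/9 − (1/3)x_{East}) ⇒ (5/6)x_{East} = 286/9, so x_{East} = 572/15.
Then x_{North} = 298/9 − (1/3)·(572/15) = 20.4.
Equilibrium price: P = 316 − 3·(878/15) = 140.4.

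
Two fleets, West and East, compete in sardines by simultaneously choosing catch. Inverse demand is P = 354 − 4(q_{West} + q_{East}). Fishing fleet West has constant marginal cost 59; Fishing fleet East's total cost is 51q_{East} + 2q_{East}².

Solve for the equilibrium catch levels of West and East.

Fishing fleet West's profit: π = q_{West}(354 − 4(q_{West} + q_{East})) − 59q_{West}.
∂π/∂q_{West} = 295 − 8q_{West} − 4q_{East} = 0, so q_{West} = 36.875 − 0.5q_{East}.
For East: ∂π/∂q_{East} = 303 − 12q_{East} − 4q_{West} = 0 ⇒ q_{East} = 25.25 − (1/3)q_{West}.
Substituting the second reaction function into the first: q_{West} = 36.875 − 0.5(25.25 − (1/3)q_{West}), which gives (5/6)q_{West} = 24.25 ⇒ q_{West} = 29.1.
Then q_{East} = 25.25 − (1/3)·29.1 = 15.55.

29.1, 15.55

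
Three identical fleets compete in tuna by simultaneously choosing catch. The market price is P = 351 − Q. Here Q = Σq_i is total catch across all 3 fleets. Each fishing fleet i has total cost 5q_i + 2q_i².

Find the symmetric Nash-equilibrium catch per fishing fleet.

A representative fishing fleet's profit is π_i = q_i(351 − Q) − 5q_i − 2q_i², with Q = q_i + Σ_{j≠i} q_j.
First-order condition: 346 − 6q_i − Σ_{j≠i} q_j = 0.
Imposing symmetry (q_j = q for all j) turns Σ_{j≠i} q_j into 2q, so 346 = 8q and q = 43.25.

43.25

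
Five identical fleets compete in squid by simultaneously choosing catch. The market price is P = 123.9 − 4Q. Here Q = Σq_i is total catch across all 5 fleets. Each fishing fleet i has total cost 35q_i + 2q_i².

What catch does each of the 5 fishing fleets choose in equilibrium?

3.175

A representative fishing fleet's profit is π_i = q_i(123.9 − 4Q) − 35q_i − 2q_i², with Q = q_i + Σ_{j≠i} q_j.
First-order condition: 88.9 − 12q_i − 4Σ_{j≠i} q_j = 0.
Imposing symmetry (q_j = q for all j) turns Σ_{j≠i} q_j into 4q, so 88.9 = 28q and q = 3.175.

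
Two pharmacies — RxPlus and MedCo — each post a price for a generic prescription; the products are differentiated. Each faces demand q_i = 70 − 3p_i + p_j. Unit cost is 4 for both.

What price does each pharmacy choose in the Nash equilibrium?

16.4

RxPlus's profit: π = (p_{RxPlus} − 4)(70 − 3p_{RxPlus} + p_{MedCo}).
∂π/∂p_{RxPlus} = 82 − 6p_{RxPlus} + p_{MedCo} = 0 ⇒ p_{RxPlus} = 41/3 + (1/6)p_{MedCo}.
By symmetry p_{MedCo} = p_{RxPlus}; substituting into the reaction function, (5/6)p_{RxPlus} = 41/3 and p_{RxPlus} = 16.4.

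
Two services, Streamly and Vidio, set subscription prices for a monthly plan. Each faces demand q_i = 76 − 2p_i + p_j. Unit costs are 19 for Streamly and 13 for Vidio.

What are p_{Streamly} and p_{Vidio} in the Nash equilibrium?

37.2, 34.8

Streamly's profit: π = (p_{Streamly} − 19)(76 − 2p_{Streamly} + p_{Vidio}).
∂π/∂p_{Streamly} = 114 − 4p_{Streamly} + p_{Vidio} = 0 ⇒ p_{Streamly} = 28.5 + 0.25p_{Vidio}.
Similarly p_{Vidio} = 25.5 + 0.25p_{Streamly}.
Plugging p_{Vidio} into Streamly's best response: p_{Streamly} = 28.5 + 0.25(25.5 + 0.25p_{Streamly}) ⇒ 0.9375p_{Streamly} = 34.875, so p_{Streamly} = 37.2.
Then p_{Vidio} = 25.5 + 0.25·37.2 = 34.8.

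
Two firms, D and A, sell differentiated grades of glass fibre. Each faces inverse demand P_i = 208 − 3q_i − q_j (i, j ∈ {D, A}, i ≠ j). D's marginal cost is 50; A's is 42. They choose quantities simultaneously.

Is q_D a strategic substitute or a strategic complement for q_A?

strategic substitutes

Firm D's profit: π = q_D(208 − 3q_D − q_A) − 50q_D.
∂π/∂q_D = 158 − 6q_D − q_A = 0 ⇒ q_D = 79/3 − (1/6)q_A.
The best-response slope dq_D/dq_A = −1/6 < 0: the reaction function is downward-sloping, so the choices are strategic substitutes.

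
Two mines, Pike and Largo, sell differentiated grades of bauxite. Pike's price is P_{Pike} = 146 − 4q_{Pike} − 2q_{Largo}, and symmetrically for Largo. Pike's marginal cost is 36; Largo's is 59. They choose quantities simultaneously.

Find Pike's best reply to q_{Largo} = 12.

10.75

Mine Pike's profit: π = q_{Pike}(146 − 4q_{Pike} − 2q_{Largo}) − 36q_{Pike}.
∂π/∂q_{Pike} = 110 − 8q_{Pike} − 2q_{Largo} = 0 ⇒ q_{Pike} = 13.75 − 0.25q_{Largo}.
At q_{Largo} = 12: q_{Pike} = 13.75 − 0.25·12 = 10.75.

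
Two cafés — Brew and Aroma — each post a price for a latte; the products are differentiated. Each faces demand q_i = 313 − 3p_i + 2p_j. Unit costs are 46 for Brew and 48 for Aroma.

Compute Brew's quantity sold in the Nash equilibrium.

201.375

Brew's profit: π = (p_{Brew} − 46)(313 − 3p_{Brew} + 2p_{Aroma}).
∂π/∂p_{Brew} = 451 − 6p_{Brew} + 2p_{Aroma} = 0 ⇒ p_{Brew} = 451/6 + (1/3)p_{Aroma}.
Similarly p_{Aroma} = 457/6 + (1/3)p_{Brew}.
Solving the two reaction functions simultaneously: (1 − (1/3)(1/3))p_{Brew} = 451/6 + (1/3)·(457/6), so (8/9)p_{Brew} = 905/9 and p_{Brew} = 113.125.
Then p_{Aroma} = 457/6 + (1/3)·113.125 = 113.875.
q_{Brew} = 313 − 3·113.125 + 2·113.875 = 201.375.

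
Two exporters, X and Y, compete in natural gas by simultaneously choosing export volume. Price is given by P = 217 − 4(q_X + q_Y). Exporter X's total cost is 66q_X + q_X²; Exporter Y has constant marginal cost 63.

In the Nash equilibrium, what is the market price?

Exporter X's profit: π = q_X(217 − 4(q_X + q_Y)) − 66q_X − q_X².
∂π/∂q_X = 151 − 10q_X − 4q_Y = 0, so q_X = 15.1 − 0.4q_Y.
For Y: ∂π/∂q_Y = 154 − 8q_Y − 4q_X = 0 ⇒ q_Y = 19.25 − 0.5q_X.
Substituting the second reaction function into the first: q_X = 15.1 − 0.4(19.25 − 0.5q_X), which gives 0.8q_X = 7.4 ⇒ q_X = 9.25.
Then q_Y = 19.25 − 0.5·9.25 = 14.625.
Equilibrium price: P = 217 − 4·23.875 = 121.5.

121.5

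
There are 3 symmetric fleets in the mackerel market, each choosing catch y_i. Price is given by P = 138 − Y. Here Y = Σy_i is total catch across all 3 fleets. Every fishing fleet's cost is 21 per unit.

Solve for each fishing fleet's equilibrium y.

A representative fishing fleet's profit is π_i = y_i(138 − Y) − 21y_i, with Y = y_i + Σ_{j≠i} y_j.
First-order condition: 117 − 2y_i − Σ_{j≠i} y_j = 0.
With identical fishing fleets, set every y_j = y: then 117 − 2y − 2y = 0, i.e. y = 117/4 = 29.25.

29.25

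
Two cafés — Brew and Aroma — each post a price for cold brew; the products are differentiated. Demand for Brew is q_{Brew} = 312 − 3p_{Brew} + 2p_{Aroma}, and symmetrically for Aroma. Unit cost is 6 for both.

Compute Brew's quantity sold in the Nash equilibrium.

Brew's profit: π = (p_{Brew} − 6)(312 − 3p_{Brew} + 2p_{Aroma}).
∂π/∂p_{Brew} = 330 − 6p_{Brew} + 2p_{Aroma} = 0 ⇒ p_{Brew} = 55 + (1/3)p_{Aroma}.
By symmetry p_{Aroma} = p_{Brew}; substituting into the reaction function, (2/3)p_{Brew} = 55 and p_{Brew} = 82.5.
q_{Brew} = 312 − 3·82.5 + 2·82.5 = 229.5.

229.5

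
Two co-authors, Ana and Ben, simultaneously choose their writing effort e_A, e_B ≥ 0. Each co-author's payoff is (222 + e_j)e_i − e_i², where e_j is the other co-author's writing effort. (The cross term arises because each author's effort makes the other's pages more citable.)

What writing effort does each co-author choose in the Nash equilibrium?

Ana's payoff is (222 + e_B)e_A − e_A².
∂π/∂e_A = 222 + e_B − 2e_A = 0, so e_A = 111 + 0.5e_B.
Setting e_A = e_B in the reaction function: e_A = 111 + 0.5e_A, so e_A = 111 / 0.5 = 222.

222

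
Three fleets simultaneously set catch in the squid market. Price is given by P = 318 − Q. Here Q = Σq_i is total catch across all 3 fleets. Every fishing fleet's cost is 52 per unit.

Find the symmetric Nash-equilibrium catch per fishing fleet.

66.5

A representative fishing fleet's profit is π_i = q_i(318 − Q) − 52q_i, with Q = q_i + Σ_{j≠i} q_j.
First-order condition: 266 − 2q_i − Σ_{j≠i} q_j = 0.
Imposing symmetry (q_j = q for all j) turns Σ_{j≠i} q_j into 2q, so 266 = 4q and q = 66.5.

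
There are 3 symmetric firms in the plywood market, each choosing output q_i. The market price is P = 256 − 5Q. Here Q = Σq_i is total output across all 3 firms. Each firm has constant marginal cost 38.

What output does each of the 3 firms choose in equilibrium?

A representative firm's profit is π_i = q_i(256 − 5Q) − 38q_i, with Q = q_i + Σ_{j≠i} q_j.
First-order condition: 218 − 10q_i − 5Σ_{j≠i} q_j = 0.
Imposing symmetry (q_j = q for all j) turns Σ_{j≠i} q_j into 2q, so 218 = 20q and q = 10.9.

10.9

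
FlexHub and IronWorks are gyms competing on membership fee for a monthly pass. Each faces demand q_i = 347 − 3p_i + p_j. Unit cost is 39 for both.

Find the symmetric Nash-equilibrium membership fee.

92.8

FlexHub's profit: π = (p_{FlexHub} − 39)(347 − 3p_{FlexHub} + p_{IronWorks}).
∂π/∂p_{FlexHub} = 464 − 6p_{FlexHub} + p_{IronWorks} = 0 ⇒ p_{FlexHub} = 232/3 + (1/6)p_{IronWorks}.
The game is symmetric, so in equilibrium p_{IronWorks} = p_{FlexHub}: the reaction function gives (5/6)p_{FlexHub} = 232/3, hence p_{FlexHub} = 92.8.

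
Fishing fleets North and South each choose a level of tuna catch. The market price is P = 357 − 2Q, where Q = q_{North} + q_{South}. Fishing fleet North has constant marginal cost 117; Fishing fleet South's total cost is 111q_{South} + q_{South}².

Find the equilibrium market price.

Fishing fleet North's profit: π = q_{North}(357 − 2(q_{North} + q_{South})) − 117q_{North}.
∂π/∂q_{North} = 240 − 4q_{North} − 2q_{South} = 0, so q_{North} = 60 − 0.5q_{South}.
For South: ∂π/∂q_{South} = 246 − 6q_{South} − 2q_{North} = 0 ⇒ q_{South} = 41 − (1/3)q_{North}.
Plugging q_{South} into North's best response: q_{North} = 60 − 0.5(41 − (1/3)q_{North}) ⇒ (5/6)q_{North} = 39.5, so q_{North} = 47.4.
Then q_{South} = 41 − (1/3)·47.4 = 25.2.
Equilibrium price: P = 357 − 2·72.6 = 211.8.

211.8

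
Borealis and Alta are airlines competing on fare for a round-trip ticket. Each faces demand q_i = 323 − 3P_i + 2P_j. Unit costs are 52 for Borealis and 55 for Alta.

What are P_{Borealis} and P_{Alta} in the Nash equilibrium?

120.3125, 121.4375

Borealis's profit: π = (P_{Borealis} − 52)(323 − 3P_{Borealis} + 2P_{Alta}).
∂π/∂P_{Borealis} = 479 − 6P_{Borealis} + 2P_{Alta} = 0 ⇒ P_{Borealis} = 479/6 + (1/3)P_{Alta}.
Similarly P_{Alta} = 244/3 + (1/3)P_{Borealis}.
Plugging P_{Alta} into Borealis's best response: P_{Borealis} = 479/6 + (1/3)(244/3 + (1/3)P_{Borealis}) ⇒ (8/9)P_{Borealis} = 1925/18, so P_{Borealis} = 120.3125.
Then P_{Alta} = 244/3 + (1/3)·120.3125 = 121.4375.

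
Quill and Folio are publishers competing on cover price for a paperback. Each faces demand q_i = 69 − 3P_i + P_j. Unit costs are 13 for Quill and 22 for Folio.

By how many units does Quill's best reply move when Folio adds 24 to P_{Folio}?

4

Quill's profit: π = (P_{Quill} − 13)(69 − 3P_{Quill} + P_{Folio}).
∂π/∂P_{Quill} = 108 − 6P_{Quill} + P_{Folio} = 0 ⇒ P_{Quill} = 18 + (1/6)P_{Folio}.
The reaction-function slope is 1/6, so a 24-unit rise in P_{Folio} moves P_{Quill} by 1/6 × 24 = 4. Quill's best response rises — the actions are strategic complements.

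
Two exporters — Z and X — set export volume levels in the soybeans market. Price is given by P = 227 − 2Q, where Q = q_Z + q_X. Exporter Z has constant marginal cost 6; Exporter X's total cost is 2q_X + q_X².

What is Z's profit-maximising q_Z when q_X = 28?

Exporter Z's profit: π = q_Z(227 − 2(q_Z + q_X)) − 6q_Z.
∂π/∂q_Z = 221 − 4q_Z − 2q_X = 0, so q_Z = 55.25 − 0.5q_X.
At q_X = 28: q_Z = 55.25 − 0.5·28 = 41.25.

41.25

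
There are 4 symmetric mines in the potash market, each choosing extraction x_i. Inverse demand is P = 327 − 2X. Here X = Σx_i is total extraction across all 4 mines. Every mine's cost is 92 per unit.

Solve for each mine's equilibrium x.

23.5

A representative mine's profit is π_i = x_i(327 − 2X) − 92x_i, with X = x_i + Σ_{j≠i} x_j.
First-order condition: 235 − 4x_i − 2Σ_{j≠i} x_j = 0.
Imposing symmetry (x_j = x for all j) turns Σ_{j≠i} x_j into 3x, so 235 = 10x and x = 23.5.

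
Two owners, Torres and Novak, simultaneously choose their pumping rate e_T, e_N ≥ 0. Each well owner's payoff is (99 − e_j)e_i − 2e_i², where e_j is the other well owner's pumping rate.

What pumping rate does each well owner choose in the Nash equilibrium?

Torres's payoff is (99 − e_N)e_T − 2e_T².
∂π/∂e_T = 99 − e_N − 4e_T = 0, so e_T = 24.75 − 0.25e_N.
The game is symmetric, so in equilibrium e_N = e_T: the reaction function gives 1.25e_T = 24.75, hence e_T = 19.8.

19.8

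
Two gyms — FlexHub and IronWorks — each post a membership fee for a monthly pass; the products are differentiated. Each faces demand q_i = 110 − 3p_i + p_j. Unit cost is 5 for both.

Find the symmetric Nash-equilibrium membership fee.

FlexHub's profit: π = (p_{FlexHub} − 5)(110 − 3p_{FlexHub} + p_{IronWorks}).
∂π/∂p_{FlexHub} = 125 − 6p_{FlexHub} + p_{IronWorks} = 0 ⇒ p_{FlexHub} = 125/6 + (1/6)p_{IronWorks}.
The game is symmetric, so in equilibrium p_{IronWorks} = p_{FlexHub}: the reaction function gives (5/6)p_{FlexHub} = 125/6, hence p_{FlexHub} = 25.

25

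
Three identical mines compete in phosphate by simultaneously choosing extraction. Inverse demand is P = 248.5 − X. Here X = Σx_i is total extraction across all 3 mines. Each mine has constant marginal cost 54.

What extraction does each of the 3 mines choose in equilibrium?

A representative mine's profit is π_i = x_i(248.5 − X) − 54x_i, with X = x_i + Σ_{j≠i} x_j.
First-order condition: 194.5 − 2x_i − Σ_{j≠i} x_j = 0.
In a symmetric equilibrium every mine chooses the same x, so Σ_{j≠i} x_j = 2x. The condition becomes 194.5 − 4x = 0, giving x = 194.5/4 = 48.625.

48.625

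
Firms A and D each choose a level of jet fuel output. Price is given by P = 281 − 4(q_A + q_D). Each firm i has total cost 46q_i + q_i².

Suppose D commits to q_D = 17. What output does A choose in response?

16.7

Firm A's profit: π = q_A(281 − 4(q_A + q_D)) − 46q_A − q_A².
∂π/∂q_A = 235 − 10q_A − 4q_D = 0, so q_A = 23.5 − 0.4q_D.
At q_D = 17: q_A = 23.5 − 0.4·17 = 16.7.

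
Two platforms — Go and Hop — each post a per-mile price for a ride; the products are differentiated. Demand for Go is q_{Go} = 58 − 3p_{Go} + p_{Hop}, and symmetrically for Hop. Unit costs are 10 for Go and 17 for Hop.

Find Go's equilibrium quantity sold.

24.6

Go's profit: π = (p_{Go} − 10)(58 − 3p_{Go} + p_{Hop}).
∂π/∂p_{Go} = 88 − 6p_{Go} + p_{Hop} = 0 ⇒ p_{Go} = 44/3 + (1/6)p_{Hop}.
Similarly p_{Hop} = 109/6 + (1/6)p_{Go}.
Substituting the second reaction function into the first: p_{Go} = 44/3 + (1/6)(109/6 + (1/6)p_{Go}), which gives (35/36)p_{Go} = 637/36 ⇒ p_{Go} = 18.2.
Then p_{Hop} = 109/6 + (1/6)·18.2 = 21.2.
q_{Go} = 58 − 3·18.2 + 21.2 = 24.6.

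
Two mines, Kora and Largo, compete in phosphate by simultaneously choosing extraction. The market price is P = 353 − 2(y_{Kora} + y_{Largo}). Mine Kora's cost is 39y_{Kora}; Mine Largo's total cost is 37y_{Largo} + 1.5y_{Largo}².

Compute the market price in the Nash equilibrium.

169.5

Mine Kora's profit: π = y_{Kora}(353 − 2(y_{Kora} + y_{Largo})) − 39y_{Kora}.
∂π/∂y_{Kora} = 314 − 4y_{Kora} − 2y_{Largo} = 0, so y_{Kora} = 78.5 − 0.5y_{Largo}.
For Largo: ∂π/∂y_{Largo} = 316 − 7y_{Largo} − 2y_{Kora} = 0 ⇒ y_{Largo} = 316/7 − (2/7)y_{Kora}.
Plugging y_{Largo} into Kora's best response: y_{Kora} = 78.5 − 0.5(316/7 − (2/7)y_{Kora}) ⇒ (6/7)y_{Kora} = 783/14, so y_{Kora} = 65.25.
Then y_{Largo} = 316/7 − (2/7)·65.25 = 26.5.
Equilibrium price: P = 353 − 2·91.75 = 169.5.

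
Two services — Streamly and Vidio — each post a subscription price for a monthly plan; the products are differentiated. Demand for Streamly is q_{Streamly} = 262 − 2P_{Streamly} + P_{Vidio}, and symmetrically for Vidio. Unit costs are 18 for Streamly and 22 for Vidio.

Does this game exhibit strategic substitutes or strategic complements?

strategic complements

Streamly's profit: π = (P_{Streamly} − 18)(262 − 2P_{Streamly} + P_{Vidio}).
∂π/∂P_{Streamly} = 298 − 4P_{Streamly} + P_{Vidio} = 0 ⇒ P_{Streamly} = 74.5 + 0.25P_{Vidio}.
The best-response slope dP_{Streamly}/dP_{Vidio} = 0.25 > 0: the reaction function is upward-sloping, so the choices are strategic complements.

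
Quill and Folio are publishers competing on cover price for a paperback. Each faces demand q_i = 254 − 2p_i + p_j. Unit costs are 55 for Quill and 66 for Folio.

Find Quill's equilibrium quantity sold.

135.6

Quill's profit: π = (p_{Quill} − 55)(254 − 2p_{Quill} + p_{Folio}).
∂π/∂p_{Quill} = 364 − 4p_{Quill} + p_{Folio} = 0 ⇒ p_{Quill} = 91 + 0.25p_{Folio}.
Similarly p_{Folio} = 96.5 + 0.25p_{Quill}.
Solving the two reaction functions simultaneously: (1 − (0.25)(0.25))p_{Quill} = 91 + 0.25·96.5, so 0.9375p_{Quill} = 115.125 and p_{Quill} = 122.8.
Then p_{Folio} = 96.5 + 0.25·122.8 = 127.2.
q_{Quill} = 254 − 2·122.8 + 127.2 = 135.6.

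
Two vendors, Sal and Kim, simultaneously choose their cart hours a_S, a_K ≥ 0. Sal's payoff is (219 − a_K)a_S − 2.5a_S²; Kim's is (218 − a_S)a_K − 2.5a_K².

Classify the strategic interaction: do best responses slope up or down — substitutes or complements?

strategic substitutes

Expanding Sal's payoff: 219a_S − a_Ka_S − 2.5a_S².
∂π/∂a_S = 219 − a_K − 5a_S = 0, so a_S = 43.8 − 0.2a_K.
The best-response slope da_S/da_K = −0.2 < 0: the reaction function is downward-sloping, so the choices are strategic substitutes.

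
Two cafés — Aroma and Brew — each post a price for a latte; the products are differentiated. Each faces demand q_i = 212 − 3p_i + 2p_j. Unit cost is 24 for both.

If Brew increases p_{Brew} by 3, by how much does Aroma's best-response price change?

Aroma's profit: π = (p_{Aroma} − 24)(212 − 3p_{Aroma} + 2p_{Brew}).
∂π/∂p_{Aroma} = 284 − 6p_{Aroma} + 2p_{Brew} = 0 ⇒ p_{Aroma} = 142/3 + (1/3)p_{Brew}.
The reaction-function slope is 1/3, so a 3-unit rise in p_{Brew} moves p_{Aroma} by 1/3 × 3 = 1. Aroma's best response rises — the actions are strategic complements.

1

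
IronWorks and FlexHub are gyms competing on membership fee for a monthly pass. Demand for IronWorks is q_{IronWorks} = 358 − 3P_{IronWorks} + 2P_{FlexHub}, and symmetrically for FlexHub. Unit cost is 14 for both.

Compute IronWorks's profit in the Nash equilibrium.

22188

IronWorks's profit: π = (P_{IronWorks} − 14)(358 − 3P_{IronWorks} + 2P_{FlexHub}).
∂π/∂P_{IronWorks} = 400 − 6P_{IronWorks} + 2P_{FlexHub} = 0 ⇒ P_{IronWorks} = 200/3 + (1/3)P_{FlexHub}.
The game is symmetric, so in equilibrium P_{FlexHub} = P_{IronWorks}: the reaction function gives (2/3)P_{IronWorks} = 200/3, hence P_{IronWorks} = 100.
q_{IronWorks} = 358 − 3·100 + 2·100 = 258.
Profit = (100 − 14)·258 = 22188.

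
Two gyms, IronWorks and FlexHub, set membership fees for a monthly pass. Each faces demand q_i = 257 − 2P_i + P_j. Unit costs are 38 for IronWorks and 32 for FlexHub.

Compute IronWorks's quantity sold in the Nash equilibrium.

144.4

IronWorks's profit: π = (P_{IronWorks} − 38)(257 − 2P_{IronWorks} + P_{FlexHub}).
∂π/∂P_{IronWorks} = 333 − 4P_{IronWorks} + P_{FlexHub} = 0 ⇒ P_{IronWorks} = 83.25 + 0.25P_{FlexHub}.
Similarly P_{FlexHub} = 80.25 + 0.25P_{IronWorks}.
Plugging P_{FlexHub} into IronWorks's best response: P_{IronWorks} = 83.25 + 0.25(80.25 + 0.25P_{IronWorks}) ⇒ 0.9375P_{IronWorks} = 103.3125, so P_{IronWorks} = 110.2.
Then P_{FlexHub} = 80.25 + 0.25·110.2 = 107.8.
q_{IronWorks} = 257 − 2·110.2 + 107.8 = 144.4.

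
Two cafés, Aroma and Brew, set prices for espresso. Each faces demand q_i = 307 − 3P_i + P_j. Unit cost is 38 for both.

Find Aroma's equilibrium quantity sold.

138.6

Aroma's profit: π = (P_{Aroma} − 38)(307 − 3P_{Aroma} + P_{Brew}).
∂π/∂P_{Aroma} = 421 − 6P_{Aroma} + P_{Brew} = 0 ⇒ P_{Aroma} = 421/6 + (1/6)P_{Brew}.
The game is symmetric, so in equilibrium P_{Brew} = P_{Aroma}: the reaction function gives (5/6)P_{Aroma} = 421/6, hence P_{Aroma} = 84.2.
q_{Aroma} = 307 − 3·84.2 + 84.2 = 138.6.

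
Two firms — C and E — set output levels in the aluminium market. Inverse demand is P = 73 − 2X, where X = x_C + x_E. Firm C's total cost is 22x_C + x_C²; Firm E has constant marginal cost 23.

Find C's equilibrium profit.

81.12

Firm C's profit: π = x_C(73 − 2(x_C + x_E)) − 22x_C − x_C².
∂π/∂x_C = 51 − 6x_C − 2x_E = 0, so x_C = 8.5 − (1/3)x_E.
For E: ∂π/∂x_E = 50 − 4x_E − 2x_C = 0 ⇒ x_E = 12.5 − 0.5x_C.
Solving the two reaction functions simultaneously: (1 − (−1/3)(−0.5))x_C = 8.5 − (1/3)·12.5, so (5/6)x_C = 13/3 and x_C = 5.2.
Then x_E = 12.5 − 0.5·5.2 = 9.9.
Price P = 73 − 2·15.1 = 42.8.
C's profit: (42.8 − 22)·5.2 − (5.2)² = 81.12.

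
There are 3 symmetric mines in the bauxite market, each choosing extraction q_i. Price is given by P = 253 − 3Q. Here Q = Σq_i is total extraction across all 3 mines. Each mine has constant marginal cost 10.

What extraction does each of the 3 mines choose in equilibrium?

A representative mine's profit is π_i = q_i(253 − 3Q) − 10q_i, with Q = q_i + Σ_{j≠i} q_j.
First-order condition: 243 − 6q_i − 3Σ_{j≠i} q_j = 0.
In a symmetric equilibrium every mine chooses the same q, so Σ_{j≠i} q_j = 2q. The condition becomes 243 − 12q = 0, giving q = 243/12 = 20.25.

20.25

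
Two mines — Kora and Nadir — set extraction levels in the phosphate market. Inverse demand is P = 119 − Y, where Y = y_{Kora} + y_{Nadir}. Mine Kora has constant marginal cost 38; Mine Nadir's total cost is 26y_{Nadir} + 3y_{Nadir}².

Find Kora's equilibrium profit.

Mine Kora's profit: π = y_{Kora}(119 − (y_{Kora} + y_{Nadir})) − 38y_{Kora}.
∂π/∂y_{Kora} = 81 − 2y_{Kora} − y_{Nadir} = 0, so y_{Kora} = 40.5 − 0.5y_{Nadir}.
For Nadir: ∂π/∂y_{Nadir} = 93 − 8y_{Nadir} − y_{Kora} = 0 ⇒ y_{Nadir} = 11.625 − 0.125y_{Kora}.
Substituting the second reaction function into the first: y_{Kora} = 40.5 − 0.5(11.625 − 0.125y_{Kora}), which gives 0.9375y_{Kora} = 34.6875 ⇒ y_{Kora} = 37.
Then y_{Nadir} = 11.625 − 0.125·37 = 7.
Price P = 119 − 44 = 75.
Kora's profit: (75 − 38)·37 = 1369.

1369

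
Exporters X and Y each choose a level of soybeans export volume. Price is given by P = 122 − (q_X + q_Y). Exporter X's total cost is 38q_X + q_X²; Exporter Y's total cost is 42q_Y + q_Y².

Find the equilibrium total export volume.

Exporter X's profit: π = q_X(122 − (q_X + q_Y)) − 38q_X − q_X².
∂π/∂q_X = 84 − 4q_X − q_Y = 0, so q_X = 21 − 0.25q_Y.
By the same steps for Y: q_Y = 20 − 0.25q_X.
Substituting the second reaction function into the first: q_X = 21 − 0.25(20 − 0.25q_X), which gives 0.9375q_X = 16 ⇒ q_X = 256/15.
Then q_Y = 20 − 0.25·(256/15) = 236/15.
Total export volume: 256/15 + 236/15 = 32.8.

32.8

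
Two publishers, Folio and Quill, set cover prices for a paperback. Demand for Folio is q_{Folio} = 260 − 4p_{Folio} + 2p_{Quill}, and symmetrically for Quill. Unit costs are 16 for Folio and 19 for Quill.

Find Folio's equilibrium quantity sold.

153.6

Folio's profit: π = (p_{Folio} − 16)(260 − 4p_{Folio} + 2p_{Quill}).
∂π/∂p_{Folio} = 324 − 8p_{Folio} + 2p_{Quill} = 0 ⇒ p_{Folio} = 40.5 + 0.25p_{Quill}.
Similarly p_{Quill} = 42 + 0.25p_{Folio}.
Substituting the second reaction function into the first: p_{Folio} = 40.5 + 0.25(42 + 0.25p_{Folio}), which gives 0.9375p_{Folio} = 51 ⇒ p_{Folio} = 54.4.
Then p_{Quill} = 42 + 0.25·54.4 = 55.6.
q_{Folio} = 260 − 4·54.4 + 2·55.6 = 153.6.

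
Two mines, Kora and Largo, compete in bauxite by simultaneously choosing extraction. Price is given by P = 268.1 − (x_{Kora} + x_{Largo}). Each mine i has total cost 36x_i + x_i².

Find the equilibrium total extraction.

Mine Kora's profit: π = x_{Kora}(268.1 − (x_{Kora} + x_{Largo})) − 36x_{Kora} − x_{Kora}².
∂π/∂x_{Kora} = 232.1 − 4x_{Kora} − x_{Largo} = 0, so x_{Kora} = 58.025 − 0.25x_{Largo}.
By symmetry x_{Largo} = x_{Kora}; substituting into the reaction function, 1.25x_{Kora} = 58.025 and x_{Kora} = 46.42.
Total extraction: 46.42 + 46.42 = 92.84.

92.84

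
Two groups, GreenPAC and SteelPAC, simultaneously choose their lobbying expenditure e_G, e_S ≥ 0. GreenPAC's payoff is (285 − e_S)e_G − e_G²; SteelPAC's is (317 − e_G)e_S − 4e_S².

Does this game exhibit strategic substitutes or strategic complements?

Expanding GreenPAC's payoff: 285e_G − e_Se_G − e_G².
∂π/∂e_G = 285 − e_S − 2e_G = 0, so e_G = 142.5 − 0.5e_S.
The best-response slope de_G/de_S = −0.5 < 0: the reaction function is downward-sloping, so the choices are strategic substitutes.

strategic substitutes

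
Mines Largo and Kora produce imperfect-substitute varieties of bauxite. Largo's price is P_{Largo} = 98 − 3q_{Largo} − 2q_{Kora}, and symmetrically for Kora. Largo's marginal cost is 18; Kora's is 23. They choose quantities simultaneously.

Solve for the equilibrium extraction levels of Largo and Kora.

10.3125, 9.0625

Mine Largo's profit: π = q_{Largo}(98 − 3q_{Largo} − 2q_{Kora}) − 18q_{Largo}.
∂π/∂q_{Largo} = 80 − 6q_{Largo} − 2q_{Kora} = 0 ⇒ q_{Largo} = 40/3 − (1/3)q_{Kora}.
Similarly q_{Kora} = 12.5 − (1/3)q_{Largo}.
Plugging q_{Kora} into Largo's best response: q_{Largo} = 40/3 − (1/3)(12.5 − (1/3)q_{Largo}) ⇒ (8/9)q_{Largo} = 55/6, so q_{Largo} = 10.3125.
Then q_{Kora} = 12.5 − (1/3)·10.3125 = 9.0625.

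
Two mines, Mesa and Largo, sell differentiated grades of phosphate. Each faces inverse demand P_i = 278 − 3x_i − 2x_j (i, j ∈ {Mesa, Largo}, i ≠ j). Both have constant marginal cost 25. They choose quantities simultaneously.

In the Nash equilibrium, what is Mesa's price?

Mine Mesa's profit: π = x_{Mesa}(278 − 3x_{Mesa} − 2x_{Largo}) − 25x_{Mesa}.
∂π/∂x_{Mesa} = 253 − 6x_{Mesa} − 2x_{Largo} = 0 ⇒ x_{Mesa} = 253/6 − (1/3)x_{Largo}.
Setting x_{Mesa} = x_{Largo} in the reaction function: x_{Mesa} = 253/6 − (1/3)x_{Mesa}, so x_{Mesa} = (253/6) / (4/3) = 31.625.
P_{Mesa} = 278 − 3·31.625 − 2·31.625 = 119.875.

119.875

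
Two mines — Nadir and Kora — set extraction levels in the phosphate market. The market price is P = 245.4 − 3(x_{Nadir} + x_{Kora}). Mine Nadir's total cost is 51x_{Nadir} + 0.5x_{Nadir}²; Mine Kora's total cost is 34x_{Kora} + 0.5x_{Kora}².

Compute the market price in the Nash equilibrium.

Mine Nadir's profit: π = x_{Nadir}(245.4 − 3(x_{Nadir} + x_{Kora})) − 51x_{Nadir} − 0.5x_{Nadir}².
∂π/∂x_{Nadir} = 194.4 − 7x_{Nadir} − 3x_{Kora} = 0, so x_{Nadir} = 972/35 − (3/7)x_{Kora}.
By the same steps for Kora: x_{Kora} = 30.2 − (3/7)x_{Nadir}.
Solving the two reaction functions simultaneously: (1 − (−3/7)(−3/7))x_{Nadir} = 972/35 − (3/7)·30.2, so (40/49)x_{Nadir} = 519/35 and x_{Nadir} = 18.165.
Then x_{Kora} = 30.2 − (3/7)·18.165 = 22.415.
Equilibrium price: P = 245.4 − 3·40.58 = 123.66.

123.66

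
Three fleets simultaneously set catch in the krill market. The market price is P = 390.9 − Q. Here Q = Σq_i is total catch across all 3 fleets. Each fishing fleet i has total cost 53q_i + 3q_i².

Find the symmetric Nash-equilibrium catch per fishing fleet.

33.79

A representative fishing fleet's profit is π_i = q_i(390.9 − Q) − 53q_i − 3q_i², with Q = q_i + Σ_{j≠i} q_j.
First-order condition: 337.9 − 8q_i − Σ_{j≠i} q_j = 0.
With identical fishing fleets, set every q_j = q: then 337.9 − 8q − 2q = 0, i.e. q = 337.9/10 = 33.79.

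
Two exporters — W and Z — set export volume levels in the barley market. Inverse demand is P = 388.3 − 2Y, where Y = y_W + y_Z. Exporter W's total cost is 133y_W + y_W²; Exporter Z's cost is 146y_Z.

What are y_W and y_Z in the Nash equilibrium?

Exporter W's profit: π = y_W(388.3 − 2(y_W + y_Z)) − 133y_W − y_W².
∂π/∂y_W = 255.3 − 6y_W − 2y_Z = 0, so y_W = 42.55 − (1/3)y_Z.
For Z: ∂π/∂y_Z = 242.3 − 4y_Z − 2y_W = 0 ⇒ y_Z = 60.575 − 0.5y_W.
Solving the two reaction functions simultaneously: (1 − (−1/3)(−0.5))y_W = 42.55 − (1/3)·60.575, so (5/6)y_W = 2683/120 and y_W = 26.83.
Then y_Z = 60.575 − 0.5·26.83 = 47.16.

26.83, 47.16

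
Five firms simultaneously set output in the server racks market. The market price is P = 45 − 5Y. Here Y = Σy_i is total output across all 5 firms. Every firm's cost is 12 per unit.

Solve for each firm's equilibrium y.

A representative firm's profit is π_i = y_i(45 − 5Y) − 12y_i, with Y = y_i + Σ_{j≠i} y_j.
First-order condition: 33 − 10y_i − 5Σ_{j≠i} y_j = 0.
Imposing symmetry (y_j = y for all j) turns Σ_{j≠i} y_j into 4y, so 33 = 30y and y = 1.1.

1.1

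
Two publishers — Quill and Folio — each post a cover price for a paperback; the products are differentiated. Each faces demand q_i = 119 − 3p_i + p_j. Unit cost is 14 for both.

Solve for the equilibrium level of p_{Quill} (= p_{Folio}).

Quill's profit: π = (p_{Quill} − 14)(119 − 3p_{Quill} + p_{Folio}).
∂π/∂p_{Quill} = 161 − 6p_{Quill} + p_{Folio} = 0 ⇒ p_{Quill} = 161/6 + (1/6)p_{Folio}.
The game is symmetric, so in equilibrium p_{Folio} = p_{Quill}: the reaction function gives (5/6)p_{Quill} = 161/6, hence p_{Quill} = 32.2.

32.2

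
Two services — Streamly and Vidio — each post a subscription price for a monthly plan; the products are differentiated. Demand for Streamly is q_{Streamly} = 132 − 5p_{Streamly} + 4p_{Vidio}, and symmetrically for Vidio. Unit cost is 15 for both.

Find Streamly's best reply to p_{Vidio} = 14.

Streamly's profit: π = (p_{Streamly} − 15)(132 − 5p_{Streamly} + 4p_{Vidio}).
∂π/∂p_{Streamly} = 207 − 10p_{Streamly} + 4p_{Vidio} = 0 ⇒ p_{Streamly} = 20.7 + 0.4p_{Vidio}.
At p_{Vidio} = 14: p_{Streamly} = 20.7 + 0.4·14 = 26.3.

26.3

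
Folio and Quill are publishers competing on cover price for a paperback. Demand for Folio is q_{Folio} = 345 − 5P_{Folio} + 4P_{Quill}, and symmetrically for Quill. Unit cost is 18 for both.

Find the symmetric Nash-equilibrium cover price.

72.5

Folio's profit: π = (P_{Folio} − 18)(345 − 5P_{Folio} + 4P_{Quill}).
∂π/∂P_{Folio} = 435 − 10P_{Folio} + 4P_{Quill} = 0 ⇒ P_{Folio} = 43.5 + 0.4P_{Quill}.
Setting P_{Folio} = P_{Quill} in the reaction function: P_{Folio} = 43.5 + 0.4P_{Folio}, so P_{Folio} = 43.5 / 0.6 = 72.5.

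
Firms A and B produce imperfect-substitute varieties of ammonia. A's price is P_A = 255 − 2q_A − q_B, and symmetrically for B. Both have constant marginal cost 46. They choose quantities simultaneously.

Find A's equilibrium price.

129.6

Firm A's profit: π = q_A(255 − 2q_A − q_B) − 46q_A.
∂π/∂q_A = 209 − 4q_A − q_B = 0 ⇒ q_A = 52.25 − 0.25q_B.
Setting q_A = q_B in the reaction function: q_A = 52.25 − 0.25q_A, so q_A = 52.25 / 1.25 = 41.8.
P_A = 255 − 2·41.8 − 41.8 = 129.6.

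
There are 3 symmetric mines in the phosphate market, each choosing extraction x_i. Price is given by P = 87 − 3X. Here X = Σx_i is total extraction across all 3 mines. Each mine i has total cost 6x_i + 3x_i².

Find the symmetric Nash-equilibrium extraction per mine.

4.5

A representative mine's profit is π_i = x_i(87 − 3X) − 6x_i − 3x_i², with X = x_i + Σ_{j≠i} x_j.
First-order condition: 81 − 12x_i − 3Σ_{j≠i} x_j = 0.
Imposing symmetry (x_j = x for all j) turns Σ_{j≠i} x_j into 2x, so 81 = 18x and x = 4.5.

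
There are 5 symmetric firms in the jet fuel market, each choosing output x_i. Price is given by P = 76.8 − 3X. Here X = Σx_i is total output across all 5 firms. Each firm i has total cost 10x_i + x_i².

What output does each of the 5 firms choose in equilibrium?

3.34

A representative firm's profit is π_i = x_i(76.8 − 3X) − 10x_i − x_i², with X = x_i + Σ_{j≠i} x_j.
First-order condition: 66.8 − 8x_i − 3Σ_{j≠i} x_j = 0.
Imposing symmetry (x_j = x for all j) turns Σ_{j≠i} x_j into 4x, so 66.8 = 20x and x = 3.34.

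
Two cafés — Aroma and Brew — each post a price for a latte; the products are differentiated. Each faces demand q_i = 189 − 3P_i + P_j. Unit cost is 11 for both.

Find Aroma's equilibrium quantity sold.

Aroma's profit: π = (P_{Aroma} − 11)(189 − 3P_{Aroma} + P_{Brew}).
∂π/∂P_{Aroma} = 222 − 6P_{Aroma} + P_{Brew} = 0 ⇒ P_{Aroma} = 37 + (1/6)P_{Brew}.
The game is symmetric, so in equilibrium P_{Brew} = P_{Aroma}: the reaction function gives (5/6)P_{Aroma} = 37, hence P_{Aroma} = 44.4.
q_{Aroma} = 189 − 3·44.4 + 44.4 = 100.2.

100.2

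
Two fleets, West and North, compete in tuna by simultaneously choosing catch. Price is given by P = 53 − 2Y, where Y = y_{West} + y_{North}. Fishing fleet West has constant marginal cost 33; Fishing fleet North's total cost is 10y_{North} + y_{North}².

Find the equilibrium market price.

Fishing fleet West's profit: π = y_{West}(53 − 2(y_{West} + y_{North})) − 33y_{West}.
∂π/∂y_{West} = 20 − 4y_{West} − 2y_{North} = 0, so y_{West} = 5 − 0.5y_{North}.
For North: ∂π/∂y_{North} = 43 − 6y_{North} − 2y_{West} = 0 ⇒ y_{North} = 43/6 − (1/3)y_{West}.
Solving the two reaction functions simultaneously: (1 − (−0.5)(−1/3))y_{West} = 5 − 0.5·(43/6), so (5/6)y_{West} = 17/12 and y_{West} = 1.7.
Then y_{North} = 43/6 − (1/3)·1.7 = 6.6.
Equilibrium price: P = 53 − 2·8.3 = 36.4.

36.4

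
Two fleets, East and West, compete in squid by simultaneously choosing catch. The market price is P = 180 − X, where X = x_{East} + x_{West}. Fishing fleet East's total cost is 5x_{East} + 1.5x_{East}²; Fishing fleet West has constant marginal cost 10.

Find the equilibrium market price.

Fishing fleet East's profit: π = x_{East}(180 − (x_{East} + x_{West})) − 5x_{East} − 1.5x_{East}².
∂π/∂x_{East} = 175 − 5x_{East} − x_{West} = 0, so x_{East} = 35 − 0.2x_{West}.
For West: ∂π/∂x_{West} = 170 − 2x_{West} − x_{East} = 0 ⇒ x_{West} = 85 − 0.5x_{East}.
Plugging x_{West} into East's best response: x_{East} = 35 − 0.2(85 − 0.5x_{East}) ⇒ 0.9x_{East} = 18, so x_{East} = 20.
Then x_{West} = 85 − 0.5·20 = 75.
Equilibrium price: P = 180 − 95 = 85.

85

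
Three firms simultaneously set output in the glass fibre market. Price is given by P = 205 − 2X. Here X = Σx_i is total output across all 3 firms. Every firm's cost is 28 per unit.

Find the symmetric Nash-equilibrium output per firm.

22.125

A representative firm's profit is π_i = x_i(205 − 2X) − 28x_i, with X = x_i + Σ_{j≠i} x_j.
First-order condition: 177 − 4x_i − 2Σ_{j≠i} x_j = 0.
With identical firms, set every x_j = x: then 177 − 4x − 4x = 0, i.e. x = 177/8 = 22.125.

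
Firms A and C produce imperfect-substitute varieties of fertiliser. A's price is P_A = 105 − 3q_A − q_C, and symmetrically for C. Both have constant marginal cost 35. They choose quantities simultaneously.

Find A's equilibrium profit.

Firm A's profit: π = q_A(105 − 3q_A − q_C) − 35q_A.
∂π/∂q_A = 70 − 6q_A − q_C = 0 ⇒ q_A = 35/3 − (1/6)q_C.
Setting q_A = q_C in the reaction function: q_A = 35/3 − (1/6)q_A, so q_A = (35/3) / (7/6) = 10.
P_A = 105 − 3·10 − 10 = 65.
Profit = (65 − 35)·10 = 300.

300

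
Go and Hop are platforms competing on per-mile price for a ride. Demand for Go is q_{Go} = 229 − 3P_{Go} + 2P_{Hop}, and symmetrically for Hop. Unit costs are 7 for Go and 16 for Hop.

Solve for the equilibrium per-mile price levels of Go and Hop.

Go's profit: π = (P_{Go} − 7)(229 − 3P_{Go} + 2P_{Hop}).
∂π/∂P_{Go} = 250 − 6P_{Go} + 2P_{Hop} = 0 ⇒ P_{Go} = 125/3 + (1/3)P_{Hop}.
Similarly P_{Hop} = 277/6 + (1/3)P_{Go}.
Solving the two reaction functions simultaneously: (1 − (1/3)(1/3))P_{Go} = 125/3 + (1/3)·(277/6), so (8/9)P_{Go} = 1027/18 and P_{Go} = 64.1875.
Then P_{Hop} = 277/6 + (1/3)·64.1875 = 67.5625.

64.1875, 67.5625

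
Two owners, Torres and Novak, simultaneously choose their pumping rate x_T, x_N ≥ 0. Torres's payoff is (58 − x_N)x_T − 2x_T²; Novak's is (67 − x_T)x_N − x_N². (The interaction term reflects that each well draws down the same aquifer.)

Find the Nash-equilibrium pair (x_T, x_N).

7, 30

Expanding Torres's payoff: 58x_T − x_Nx_T − 2x_T².
∂π/∂x_T = 58 − x_N − 4x_T = 0, so x_T = 14.5 − 0.25x_N.
Likewise for Novak: x_N = 33.5 − 0.5x_T.
Substituting the second reaction function into the first: x_T = 14.5 − 0.25(33.5 − 0.5x_T), which gives 0.875x_T = 6.125 ⇒ x_T = 7.
Then x_N = 33.5 − 0.5·7 = 30.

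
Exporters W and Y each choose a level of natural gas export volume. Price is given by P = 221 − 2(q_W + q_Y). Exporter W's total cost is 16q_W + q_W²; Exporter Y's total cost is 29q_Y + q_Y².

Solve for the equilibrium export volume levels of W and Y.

Exporter W's profit: π = q_W(221 − 2(q_W + q_Y)) − 16q_W − q_W².
∂π/∂q_W = 205 − 6q_W − 2q_Y = 0, so q_W = 205/6 − (1/3)q_Y.
By the same steps for Y: q_Y = 32 − (1/3)q_W.
Plugging q_Y into W's best response: q_W = 205/6 − (1/3)(32 − (1/3)q_W) ⇒ (8/9)q_W = 23.5, so q_W = 26.4375.
Then q_Y = 32 − (1/3)·26.4375 = 23.1875.

26.4375, 23.1875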